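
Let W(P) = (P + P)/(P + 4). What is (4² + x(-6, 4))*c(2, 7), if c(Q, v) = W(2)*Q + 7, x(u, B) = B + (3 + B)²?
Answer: 575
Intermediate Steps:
W(P) = 2*P/(4 + P) (W(P) = (2*P)/(4 + P) = 2*P/(4 + P))
c(Q, v) = 7 + 2*Q/3 (c(Q, v) = (2*2/(4 + 2))*Q + 7 = (2*2/6)*Q + 7 = (2*2*(⅙))*Q + 7 = 2*Q/3 + 7 = 7 + 2*Q/3)
(4² + x(-6, 4))*c(2, 7) = (4² + (4 + (3 + 4)²))*(7 + (⅔)*2) = (16 + (4 + 7²))*(7 + 4/3) = (16 + (4 + 49))*(25/3) = (16 + 53)*(25/3) = 69*(25/3) = 575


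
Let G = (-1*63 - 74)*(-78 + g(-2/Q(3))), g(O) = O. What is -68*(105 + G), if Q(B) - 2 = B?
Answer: -3687572/5 ≈ -7.3751e+5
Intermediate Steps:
Q(B) = 2 + B
G = 53704/5 (G = (-1*63 - 74)*(-78 - 2/(2 + 3)) = (-63 - 74)*(-78 - 2/5) = -137*(-78 - 2*⅕) = -137*(-78 - ⅖) = -137*(-392/5) = 53704/5 ≈ 10741.)
-68*(105 + G) = -68*(105 + 53704/5) = -68*54229/5 = -3687572/5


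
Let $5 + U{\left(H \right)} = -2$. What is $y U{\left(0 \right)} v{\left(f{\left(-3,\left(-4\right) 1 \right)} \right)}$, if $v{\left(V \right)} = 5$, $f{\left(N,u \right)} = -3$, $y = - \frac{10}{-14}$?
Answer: $-25$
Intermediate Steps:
$U{\left(H \right)} = -7$ ($U{\left(H \right)} = -5 - 2 = -7$)
$y = \frac{5}{7}$ ($y = \left(-10\right) \left(- \frac{1}{14}\right) = \frac{5}{7} \approx 0.71429$)
$y U{\left(0 \right)} v{\left(f{\left(-3,\left(-4\right) 1 \right)} \right)} = \frac{5}{7} \left(-7\right) 5 = \left(-5\right) 5 = -25$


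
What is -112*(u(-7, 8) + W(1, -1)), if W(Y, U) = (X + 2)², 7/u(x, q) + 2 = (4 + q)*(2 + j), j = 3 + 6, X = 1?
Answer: -65912/65 ≈ -1014.0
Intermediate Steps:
j = 9
u(x, q) = 7/(42 + 11*q) (u(x, q) = 7/(-2 + (4 + q)*(2 + 9)) = 7/(-2 + (4 + q)*11) = 7/(-2 + (44 + 11*q)) = 7/(42 + 11*q))
W(Y, U) = 9 (W(Y, U) = (1 + 2)² = 3² = 9)
-112*(u(-7, 8) + W(1, -1)) = -112*(7/(42 + 11*8) + 9) = -112*(7/(42 + 88) + 9) = -112*(7/130 + 9) = -112*1177/130 = -65912/65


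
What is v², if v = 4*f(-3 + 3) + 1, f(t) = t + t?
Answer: 1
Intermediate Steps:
f(t) = 2*t
v = 1 (v = 4*(2*(-3 + 3)) + 1 = 4*(2*0) + 1 = 4*0 + 1 = 0 + 1 = 1)
v² = 1² = 1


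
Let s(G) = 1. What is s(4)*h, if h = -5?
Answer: -5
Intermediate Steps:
s(4)*h = 1*(-5) = -5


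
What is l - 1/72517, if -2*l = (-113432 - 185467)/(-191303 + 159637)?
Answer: -21675322115/4592646644 ≈ -4.7196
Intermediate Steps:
l = -298899/63332 (l = -(-113432 - 185467)/(2*(-191303 + 159637)) = -(-298899)/(2*(-31666)) = -(-298899)*(-1)/(2*31666) = -1/2*298899/31666 = -298899/63332 ≈ -4.7196)
l - 1/72517 = -298899/63332 - 1/72517 = -21675322115/4592646644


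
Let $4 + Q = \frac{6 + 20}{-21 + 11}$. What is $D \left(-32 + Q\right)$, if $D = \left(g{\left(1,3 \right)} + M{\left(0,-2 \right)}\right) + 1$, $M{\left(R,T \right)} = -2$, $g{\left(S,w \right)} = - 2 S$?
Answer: $\frac{579}{5} \approx 115.8$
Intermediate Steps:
$Q = - \frac{33}{5}$ ($Q = -4 + \frac{6 + 20}{-21 + 11} = -4 + \frac{26}{-10} = -4 + 26 \left(- \frac{1}{10}\right) = -4 - \frac{13}{5} = - \frac{33}{5} \approx -6.6$)
$D = -3$ ($D = \left(\left(-2\right) 1 - 2\right) + 1 = \left(-2 - 2\right) + 1 = -4 + 1 = -3$)
$D \left(-32 + Q\right) = - 3 \left(-32 - \frac{33}{5}\right) = \left(-3\right) \left(- \frac{193}{5}\right) = \frac{579}{5}$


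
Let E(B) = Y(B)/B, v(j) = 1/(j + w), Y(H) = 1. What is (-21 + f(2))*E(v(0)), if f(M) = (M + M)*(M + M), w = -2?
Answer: 10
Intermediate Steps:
f(M) = 4*M² (f(M) = (2*M)*(2*M) = 4*M²)
v(j) = 1/(-2 + j) (v(j) = 1/(j - 2) = 1/(-2 + j))
E(B) = 1/B
(-21 + f(2))*E(v(0)) = (-21 + 4*2²)/(1/(-2 + 0)) = (-21 + 4*4)/(1/(-2)) = (-21 + 16)/(-½) = -5*(-2) = 10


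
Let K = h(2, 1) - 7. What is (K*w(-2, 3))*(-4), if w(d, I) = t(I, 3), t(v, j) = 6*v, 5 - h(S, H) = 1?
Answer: 216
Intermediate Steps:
h(S, H) = 4 (h(S, H) = 5 - 1*1 = 5 - 1 = 4)
w(d, I) = 6*I
K = -3 (K = 4 - 7 = -3)
(K*w(-2, 3))*(-4) = -18*3*(-4) = -3*18*(-4) = -54*(-4) = 216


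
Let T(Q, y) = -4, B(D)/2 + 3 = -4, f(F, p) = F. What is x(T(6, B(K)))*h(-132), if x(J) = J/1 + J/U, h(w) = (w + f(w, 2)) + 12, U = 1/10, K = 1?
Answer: 11088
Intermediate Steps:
B(D) = -14 (B(D) = -6 + 2*(-4) = -6 - 8 = -14)
U = ⅒ ≈ 0.10000
h(w) = 12 + 2*w (h(w) = (w + w) + 12 = 2*w + 12 = 12 + 2*w)
x(J) = 11*J (x(J) = J/1 + J/(⅒) = J*1 + J*10 = J + 10*J = 11*J)
x(T(6, B(K)))*h(-132) = (11*(-4))*(12 + 2*(-132)) = -44*(12 - 264) = -44*(-252) = 11088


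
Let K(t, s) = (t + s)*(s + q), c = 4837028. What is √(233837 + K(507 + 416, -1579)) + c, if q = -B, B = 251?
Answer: 4837028 + √1434317 ≈ 4.8382e+6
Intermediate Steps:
q = -251 (q = -1*251 = -251)
K(t, s) = (-251 + s)*(s + t) (K(t, s) = (t + s)*(s - 251) = (s + t)*(-251 + s) = (-251 + s)*(s + t))
√(233837 + K(507 + 416, -1579)) + c = √(233837 + ((-1579)² - 251*(-1579) - 251*(507 + 416) - 1579*(507 + 416))) + 4837028 = √(233837 + (2493241 + 396329 - 251*923 - 1579*923)) + 4837028 = √(233837 + (2493241 + 396329 - 231673 - 1457417)) + 4837028 = √(233837 + 1200480) + 4837028 = √1434317 + 4837028 = 4837028 + √1434317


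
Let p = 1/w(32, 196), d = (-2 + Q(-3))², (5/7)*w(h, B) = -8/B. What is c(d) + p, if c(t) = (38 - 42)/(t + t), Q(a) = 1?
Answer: -39/2 ≈ -19.500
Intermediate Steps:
w(h, B) = -56/(5*B) (w(h, B) = 7*(-8/B)/5 = -56/(5*B))
d = 1 (d = (-2 + 1)² = (-1)² = 1)
c(t) = -2/t (c(t) = -4*1/(2*t) = -2/t)
p = -35/2 (p = 1/(-56/5/196) = 1/(-56/5*1/196) = 1/(-2/35) = -35/2 ≈ -17.500)
c(d) + p = -2/1 - 35/2 = -2*1 - 35/2 = -2 - 35/2 = -39/2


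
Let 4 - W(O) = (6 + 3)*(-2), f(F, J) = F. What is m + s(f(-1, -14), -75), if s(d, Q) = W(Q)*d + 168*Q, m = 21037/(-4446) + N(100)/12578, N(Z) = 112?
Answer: -977990185/77454 ≈ -12627.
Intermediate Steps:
W(O) = 22 (W(O) = 4 - (6 + 3)*(-2) = 4 - 9*(-2) = 4 - 1*(-18) = 4 + 18 = 22)
m = -365797/77454 (m = 21037/(-4446) + 112/12578 = 21037*(-1/4446) + 112*(1/12578) = -21037/4446 + 56/6289 = -365797/77454 ≈ -4.7228)
s(d, Q) = 22*d + 168*Q
m + s(f(-1, -14), -75) = -365797/77454 + (22*(-1) + 168*(-75)) = -365797/77454 + (-22 - 12600) = -365797/77454 - 12622 = -977990185/77454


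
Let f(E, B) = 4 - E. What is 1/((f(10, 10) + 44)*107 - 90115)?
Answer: -1/86049 ≈ -1.1621e-5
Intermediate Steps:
1/((f(10, 10) + 44)*107 - 90115) = 1/(((4 - 1*10) + 44)*107 - 90115) = 1/(((4 - 10) + 44)*107 - 90115) = 1/((-6 + 44)*107 - 90115) = 1/(38*107 - 90115) = 1/(4066 - 90115) = 1/(-86049) = -1/86049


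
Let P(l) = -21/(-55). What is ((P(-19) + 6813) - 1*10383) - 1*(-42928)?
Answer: 2164711/55 ≈ 39358.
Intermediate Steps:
P(l) = 21/55 (P(l) = -21*(-1/55) = 21/55)
((P(-19) + 6813) - 1*10383) - 1*(-42928) = ((21/55 + 6813) - 1*10383) - 1*(-42928) = (374736/55 - 10383) + 42928 = -196329/55 + 42928 = 2164711/55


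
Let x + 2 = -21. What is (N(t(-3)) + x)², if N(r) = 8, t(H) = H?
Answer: 225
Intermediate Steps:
x = -23 (x = -2 - 21 = -23)
(N(t(-3)) + x)² = (8 - 23)² = (-15)² = 225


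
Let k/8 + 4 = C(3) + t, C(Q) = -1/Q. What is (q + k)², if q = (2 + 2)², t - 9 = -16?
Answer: 50176/9 ≈ 5575.1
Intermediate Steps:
t = -7 (t = 9 - 16 = -7)
q = 16 (q = 4² = 16)
k = -272/3 (k = -32 + 8*(-1/3 - 7) = -32 + 8*(-1*⅓ - 7) = -32 + 8*(-⅓ - 7) = -32 + 8*(-22/3) = -32 - 176/3 = -272/3 ≈ -90.667)
(q + k)² = (16 - 272/3)² = (-224/3)² = 50176/9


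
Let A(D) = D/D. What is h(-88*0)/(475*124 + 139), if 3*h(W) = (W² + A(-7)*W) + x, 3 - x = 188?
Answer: -185/177117 ≈ -0.0010445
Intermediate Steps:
A(D) = 1
x = -185 (x = 3 - 1*188 = 3 - 188 = -185)
h(W) = -185/3 + W/3 + W²/3 (h(W) = ((W² + 1*W) - 185)/3 = ((W² + W) - 185)/3 = ((W + W²) - 185)/3 = (-185 + W + W²)/3 = -185/3 + W/3 + W²/3)
h(-88*0)/(475*124 + 139) = (-185/3 + (-88*0)/3 + (-88*0)²/3)/(475*124 + 139) = (-185/3 + (⅓)*0 + (⅓)*0²)/(58900 + 139) = (-185/3 + 0 + (⅓)*0)/59039 = (-185/3 + 0 + 0)*(1/59039) = -185/3*1/59039 = -185/177117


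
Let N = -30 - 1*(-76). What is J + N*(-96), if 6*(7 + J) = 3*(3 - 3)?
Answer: -4423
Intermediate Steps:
N = 46 (N = -30 + 76 = 46)
J = -7 (J = -7 + (3*(3 - 3))/6 = -7 + (3*0)/6 = -7 + (⅙)*0 = -7 + 0 = -7)
J + N*(-96) = -7 + 46*(-96) = -7 - 4416 = -4423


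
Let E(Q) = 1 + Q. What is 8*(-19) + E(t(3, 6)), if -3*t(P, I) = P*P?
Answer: -154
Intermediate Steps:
t(P, I) = -P²/3 (t(P, I) = -P*P/3 = -P²/3)
8*(-19) + E(t(3, 6)) = 8*(-19) + (1 - ⅓*3²) = -152 + (1 - ⅓*9) = -152 + (1 - 3) = -152 - 2 = -154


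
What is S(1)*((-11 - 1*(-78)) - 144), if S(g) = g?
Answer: -77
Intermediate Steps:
S(1)*((-11 - 1*(-78)) - 144) = 1*((-11 - 1*(-78)) - 144) = 1*((-11 + 78) - 144) = 1*(67 - 144) = 1*(-77) = -77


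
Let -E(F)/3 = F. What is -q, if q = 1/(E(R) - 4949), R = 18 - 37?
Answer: 1/4892 ≈ 0.00020442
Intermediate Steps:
R = -19
E(F) = -3*F
q = -1/4892 (q = 1/(-3*(-19) - 4949) = 1/(57 - 4949) = 1/(-4892) = -1/4892 ≈ -0.00020442)
-q = -1*(-1/4892) = 1/4892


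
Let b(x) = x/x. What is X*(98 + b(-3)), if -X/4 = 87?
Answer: -34452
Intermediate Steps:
b(x) = 1
X = -348 (X = -4*87 = -348)
X*(98 + b(-3)) = -348*(98 + 1) = -348*99 = -34452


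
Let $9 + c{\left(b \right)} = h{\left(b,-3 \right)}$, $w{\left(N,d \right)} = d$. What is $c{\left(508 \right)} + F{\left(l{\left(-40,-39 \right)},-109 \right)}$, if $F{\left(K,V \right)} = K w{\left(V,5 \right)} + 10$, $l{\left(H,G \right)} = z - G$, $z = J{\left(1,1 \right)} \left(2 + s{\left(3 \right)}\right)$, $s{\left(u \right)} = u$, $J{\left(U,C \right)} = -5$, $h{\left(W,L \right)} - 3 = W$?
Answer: $582$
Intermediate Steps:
$h{\left(W,L \right)} = 3 + W$
$z = -25$ ($z = - 5 \left(2 + 3\right) = \left(-5\right) 5 = -25$)
$c{\left(b \right)} = -6 + b$ ($c{\left(b \right)} = -9 + \left(3 + b\right) = -6 + b$)
$l{\left(H,G \right)} = -25 - G$
$F{\left(K,V \right)} = 10 + 5 K$ ($F{\left(K,V \right)} = K 5 + 10 = 5 K + 10 = 10 + 5 K$)
$c{\left(508 \right)} + F{\left(l{\left(-40,-39 \right)},-109 \right)} = \left(-6 + 508\right) + \left(10 + 5 \left(-25 - -39\right)\right) = 502 + \left(10 + 5 \left(-25 + 39\right)\right) = 502 + \left(10 + 5 \cdot 14\right) = 502 + \left(10 + 70\right) = 502 + 80 = 582$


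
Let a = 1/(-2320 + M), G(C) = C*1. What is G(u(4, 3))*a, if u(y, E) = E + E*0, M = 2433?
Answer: 3/113 ≈ 0.026549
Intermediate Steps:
u(y, E) = E (u(y, E) = E + 0 = E)
G(C) = C
a = 1/113 (a = 1/(-2320 + 2433) = 1/113 ≈ 0.0088496)
G(u(4, 3))*a = 3*(1/113) = 3/113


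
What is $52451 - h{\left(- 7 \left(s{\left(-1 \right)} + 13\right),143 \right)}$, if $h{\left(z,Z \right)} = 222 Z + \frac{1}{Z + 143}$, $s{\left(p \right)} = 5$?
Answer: $\frac{5921629}{286} \approx 20705.0$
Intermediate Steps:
$h{\left(z,Z \right)} = \frac{1}{143 + Z} + 222 Z$ ($h{\left(z,Z \right)} = 222 Z + \frac{1}{143 + Z} = \frac{1}{143 + Z} + 222 Z$)
$52451 - h{\left(- 7 \left(s{\left(-1 \right)} + 13\right),143 \right)} = 52451 - \frac{1 + 222 \cdot 143^{2} + 31746 \cdot 143}{143 + 143} = 52451 - \frac{1 + 222 \cdot 20449 + 4539678}{286} = 52451 - \frac{1 + 4539678 + 4539678}{286} = 52451 - \frac{1}{286} \cdot 9079357 = 52451 - \frac{9079357}{286} = \frac{5921629}{286}$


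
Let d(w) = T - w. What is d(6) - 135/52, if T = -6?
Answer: -759/52 ≈ -14.596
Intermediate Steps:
d(w) = -6 - w
d(6) - 135/52 = (-6 - 1*6) - 135/52 = (-6 - 6) - 135*1/52 = -12 - 135/52 = -759/52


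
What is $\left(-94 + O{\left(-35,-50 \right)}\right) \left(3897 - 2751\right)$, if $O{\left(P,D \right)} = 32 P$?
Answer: $-1391244$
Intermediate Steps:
$\left(-94 + O{\left(-35,-50 \right)}\right) \left(3897 - 2751\right) = \left(-94 + 32 \left(-35\right)\right) \left(3897 - 2751\right) = \left(-94 - 1120\right) 1146 = \left(-1214\right) 1146 = -1391244$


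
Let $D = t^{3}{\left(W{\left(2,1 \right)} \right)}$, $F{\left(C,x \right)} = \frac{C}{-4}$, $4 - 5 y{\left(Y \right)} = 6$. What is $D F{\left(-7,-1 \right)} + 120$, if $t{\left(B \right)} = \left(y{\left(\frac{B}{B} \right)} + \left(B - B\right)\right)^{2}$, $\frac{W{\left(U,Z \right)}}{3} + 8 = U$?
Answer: $\frac{1875112}{15625} \approx 120.01$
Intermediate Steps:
$y{\left(Y \right)} = - \frac{2}{5}$ ($y{\left(Y \right)} = \frac{4}{5} - \frac{6}{5} = - \frac{2}{5}$)
$W{\left(U,Z \right)} = -24 + 3 U$
$F{\left(C,x \right)} = - \frac{C}{4}$ ($F{\left(C,x \right)} = C \left(- \frac{1}{4}\right) = - \frac{C}{4}$)
$t{\left(B \right)} = \frac{4}{25}$ ($t{\left(B \right)} = \left(- \frac{2}{5} + \left(B - B\right)\right)^{2} = \left(- \frac{2}{5} + 0\right)^{2} = \left(- \frac{2}{5}\right)^{2} = \frac{4}{25}$)
$D = \frac{64}{15625}$ ($D = \left(\frac{4}{25}\right)^{3} = \frac{64}{15625} \approx 0.004096$)
$D F{\left(-7,-1 \right)} + 120 = \frac{64 \left(\left(- \frac{1}{4}\right) \left(-7\right)\right)}{15625} + 120 = \frac{64}{15625} \cdot \frac{7}{4} + 120 = \frac{112}{15625} + 120 = \frac{1875112}{15625}$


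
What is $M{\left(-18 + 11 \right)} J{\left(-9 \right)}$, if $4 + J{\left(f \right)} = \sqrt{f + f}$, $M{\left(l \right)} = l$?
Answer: $28 - 21 i \sqrt{2} \approx 28.0 - 29.698 i$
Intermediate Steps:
$J{\left(f \right)} = -4 + \sqrt{2} \sqrt{f}$ ($J{\left(f \right)} = -4 + \sqrt{f + f} = -4 + \sqrt{2 f} = -4 + \sqrt{2} \sqrt{f}$)
$M{\left(-18 + 11 \right)} J{\left(-9 \right)} = \left(-18 + 11\right) \left(-4 + \sqrt{2} \sqrt{-9}\right) = - 7 \left(-4 + \sqrt{2} \cdot 3 i\right) = - 7 \left(-4 + 3 i \sqrt{2}\right) = 28 - 21 i \sqrt{2}$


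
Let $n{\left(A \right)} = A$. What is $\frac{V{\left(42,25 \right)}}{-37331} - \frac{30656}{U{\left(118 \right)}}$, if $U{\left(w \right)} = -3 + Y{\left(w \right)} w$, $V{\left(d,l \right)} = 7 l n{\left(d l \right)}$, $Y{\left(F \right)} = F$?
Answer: $- \frac{528914698}{74240693} \approx -7.1243$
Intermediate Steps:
$V{\left(d,l \right)} = 7 d l^{2}$ ($V{\left(d,l \right)} = 7 l d l = 7 d l^{2}$)
$U{\left(w \right)} = -3 + w^{2}$ ($U{\left(w \right)} = -3 + w w = -3 + w^{2}$)
$\frac{V{\left(42,25 \right)}}{-37331} - \frac{30656}{U{\left(118 \right)}} = \frac{7 \cdot 42 \cdot 25^{2}}{-37331} - \frac{30656}{-3 + 118^{2}} = 7 \cdot 42 \cdot 625 \left(- \frac{1}{37331}\right) - \frac{30656}{-3 + 13924} = 183750 \left(- \frac{1}{37331}\right) - \frac{30656}{13921} = - \frac{26250}{5333} - \frac{30656}{13921} = - \frac{528914698}{74240693}$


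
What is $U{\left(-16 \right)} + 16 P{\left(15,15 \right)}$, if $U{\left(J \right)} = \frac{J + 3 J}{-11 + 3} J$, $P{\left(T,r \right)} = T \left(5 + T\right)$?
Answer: $4672$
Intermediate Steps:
$U{\left(J \right)} = - \frac{J^{2}}{2}$ ($U{\left(J \right)} = \frac{4 J}{-8} J = 4 J \left(- \frac{1}{8}\right) J = - \frac{J}{2} J = - \frac{J^{2}}{2}$)
$U{\left(-16 \right)} + 16 P{\left(15,15 \right)} = - \frac{\left(-16\right)^{2}}{2} + 16 \cdot 15 \left(5 + 15\right) = \left(- \frac{1}{2}\right) 256 + 16 \cdot 15 \cdot 20 = -128 + 16 \cdot 300 = -128 + 4800 = 4672$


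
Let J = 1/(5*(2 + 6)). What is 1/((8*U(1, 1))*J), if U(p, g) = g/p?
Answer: 5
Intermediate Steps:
J = 1/40 (J = 1/(5*8) = 1/40 ≈ 0.025000)
1/((8*U(1, 1))*J) = 1/((8*(1/1))*(1/40)) = 1/((8*(1*1))*(1/40)) = 1/((8*1)*(1/40)) = 1/(8*(1/40)) = 1/(1/5) = 5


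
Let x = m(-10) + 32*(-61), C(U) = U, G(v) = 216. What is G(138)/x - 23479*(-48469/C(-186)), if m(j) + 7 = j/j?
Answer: -1114105594417/182094 ≈ -6.1183e+6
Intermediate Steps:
m(j) = -6 (m(j) = -7 + j/j = -7 + 1 = -6)
x = -1958 (x = -6 + 32*(-61) = -6 - 1952 = -1958)
G(138)/x - 23479*(-48469/C(-186)) = 216/(-1958) - 23479/((-186/(-48469))) = 216*(-1/1958) - 23479/((-186*(-1/48469))) = -108/979 - 23479/186/48469 = -108/979 - 23479*48469/186 = -108/979 - 1138003651/186 = -1114105594417/182094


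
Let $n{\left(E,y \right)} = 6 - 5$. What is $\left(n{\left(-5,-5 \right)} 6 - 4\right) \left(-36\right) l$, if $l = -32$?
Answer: $2304$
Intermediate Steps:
$n{\left(E,y \right)} = 1$
$\left(n{\left(-5,-5 \right)} 6 - 4\right) \left(-36\right) l = \left(1 \cdot 6 - 4\right) \left(-36\right) \left(-32\right) = \left(6 - 4\right) \left(-36\right) \left(-32\right) = 2 \left(-36\right) \left(-32\right) = \left(-72\right) \left(-32\right) = 2304$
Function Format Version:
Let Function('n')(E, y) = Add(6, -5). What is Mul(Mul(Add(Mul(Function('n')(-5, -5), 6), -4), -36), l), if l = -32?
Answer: 2304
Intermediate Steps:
Function('n')(E, y) = 1
Mul(Mul(Add(Mul(Function('n')(-5, -5), 6), -4), -36), l) = Mul(Mul(Add(Mul(1, 6), -4), -36), -32) = Mul(Mul(Add(6, -4), -36), -32) = Mul(Mul(2, -36), -32) = Mul(-72, -32) = 2304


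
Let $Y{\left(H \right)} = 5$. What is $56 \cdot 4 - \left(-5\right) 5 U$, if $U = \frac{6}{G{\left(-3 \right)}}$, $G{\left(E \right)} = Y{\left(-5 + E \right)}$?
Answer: $254$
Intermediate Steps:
$G{\left(E \right)} = 5$
$U = \frac{6}{5} \approx 1.2$
$56 \cdot 4 - \left(-5\right) 5 U = 56 \cdot 4 - \left(-5\right) 5 \cdot \frac{6}{5} = 224 - \left(-25\right) \frac{6}{5} = 224 - -30 = 224 + 30 = 254$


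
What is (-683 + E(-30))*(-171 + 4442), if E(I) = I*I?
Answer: 926807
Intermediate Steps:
E(I) = I**2
(-683 + E(-30))*(-171 + 4442) = (-683 + (-30)**2)*(-171 + 4442) = (-683 + 900)*4271 = 217*4271 = 926807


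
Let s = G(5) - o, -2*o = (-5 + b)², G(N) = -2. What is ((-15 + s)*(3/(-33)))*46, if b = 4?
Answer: 69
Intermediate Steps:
o = -½ (o = -(-5 + 4)²/2 = -½*(-1)² = -½*1 = -½ ≈ -0.50000)
s = -3/2 (s = -2 - 1*(-½) = -2 + ½ = -3/2 ≈ -1.5000)
((-15 + s)*(3/(-33)))*46 = ((-15 - 3/2)*(3/(-33)))*46 = -99*(-1)/(2*33)*46 = -33/2*(-1/11)*46 = (3/2)*46 = 69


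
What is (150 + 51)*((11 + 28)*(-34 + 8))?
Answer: -203814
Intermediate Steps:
(150 + 51)*((11 + 28)*(-34 + 8)) = 201*(39*(-26)) = 201*(-1014) = -203814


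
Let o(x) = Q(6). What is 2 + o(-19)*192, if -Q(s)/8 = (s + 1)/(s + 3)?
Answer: -3578/3 ≈ -1192.7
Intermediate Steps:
Q(s) = -8*(1 + s)/(3 + s) (Q(s) = -8*(s + 1)/(s + 3) = -8*(1 + s)/(3 + s))
o(x) = -56/9 (o(x) = 8*(-1 - 1*6)/(3 + 6) = 8*(-1 - 6)/9 = 8*(⅑)*(-7) = -56/9)
2 + o(-19)*192 = 2 - 56/9*192 = 2 - 3584/3 = -3578/3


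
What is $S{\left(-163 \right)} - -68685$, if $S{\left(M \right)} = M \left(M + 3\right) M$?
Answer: $-4182355$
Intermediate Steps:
$S{\left(M \right)} = M^{2} \left(3 + M\right)$ ($S{\left(M \right)} = M \left(3 + M\right) M = M^{2} \left(3 + M\right)$)
$S{\left(-163 \right)} - -68685 = \left(-163\right)^{2} \left(3 - 163\right) - -68685 = 26569 \left(-160\right) + 68685 = -4251040 + 68685 = -4182355$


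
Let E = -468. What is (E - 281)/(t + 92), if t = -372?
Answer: 107/40 ≈ 2.6750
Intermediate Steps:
(E - 281)/(t + 92) = (-468 - 281)/(-372 + 92) = -749/(-280) = -749*(-1/280) = 107/40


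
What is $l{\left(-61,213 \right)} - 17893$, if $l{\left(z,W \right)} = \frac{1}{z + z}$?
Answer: $- \frac{2182947}{122} \approx -17893.0$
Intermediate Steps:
$l{\left(z,W \right)} = \frac{1}{2 z}$
$l{\left(-61,213 \right)} - 17893 = \frac{1}{2 \left(-61\right)} - 17893 = \frac{1}{2} \left(- \frac{1}{61}\right) - 17893 = - \frac{1}{122} - 17893 = - \frac{2182947}{122}$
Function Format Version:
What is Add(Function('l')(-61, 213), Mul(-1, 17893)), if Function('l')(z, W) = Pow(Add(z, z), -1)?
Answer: Rational(-2182947, 122) ≈ -17893.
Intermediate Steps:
Function('l')(z, W) = Mul(Rational(1, 2), Pow(z, -1)) (Function('l')(z, W) = Pow(Mul(2, z), -1) = Mul(Rational(1, 2), Pow(z, -1)))
Add(Function('l')(-61, 213), Mul(-1, 17893)) = Add(Mul(Rational(1, 2), Pow(-61, -1)), Mul(-1, 17893)) = Add(Mul(Rational(1, 2), Rational(-1, 61)), -17893) = Add(Rational(-1, 122), -17893) = Rational(-2182947, 122)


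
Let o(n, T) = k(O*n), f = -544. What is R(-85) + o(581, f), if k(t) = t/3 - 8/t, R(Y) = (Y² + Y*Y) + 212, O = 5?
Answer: 136218331/8715 ≈ 15630.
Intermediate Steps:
R(Y) = 212 + 2*Y² (R(Y) = (Y² + Y²) + 212 = 2*Y² + 212 = 212 + 2*Y²)
k(t) = -8/t + t/3 (k(t) = t*(⅓) - 8/t = t/3 - 8/t = -8/t + t/3)
o(n, T) = -8/(5*n) + 5*n/3 (o(n, T) = -8*1/(5*n) + (5*n)/3 = -8/(5*n) + 5*n/3)
R(-85) + o(581, f) = (212 + 2*(-85)²) + (1/15)*(-24 + 25*581²)/581 = (212 + 2*7225) + (1/15)*(1/581)*(-24 + 25*337561) = (212 + 14450) + (1/15)*(1/581)*(-24 + 8439025) = 14662 + (1/15)*(1/581)*8439001 = 14662 + 8439001/8715 = 136218331/8715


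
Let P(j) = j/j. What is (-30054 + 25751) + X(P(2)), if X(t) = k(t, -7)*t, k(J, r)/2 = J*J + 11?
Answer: -4279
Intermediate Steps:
P(j) = 1
k(J, r) = 22 + 2*J² (k(J, r) = 2*(J*J + 11) = 2*(J² + 11) = 2*(11 + J²) = 22 + 2*J²)
X(t) = t*(22 + 2*t²) (X(t) = (22 + 2*t²)*t = t*(22 + 2*t²))
(-30054 + 25751) + X(P(2)) = (-30054 + 25751) + 2*1*(11 + 1²) = -4303 + 2*1*(11 + 1) = -4303 + 2*1*12 = -4303 + 24 = -4279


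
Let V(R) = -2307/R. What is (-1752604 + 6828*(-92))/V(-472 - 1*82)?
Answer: -1318952120/2307 ≈ -5.7172e+5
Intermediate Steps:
(-1752604 + 6828*(-92))/V(-472 - 1*82) = (-1752604 + 6828*(-92))/((-2307/(-472 - 1*82))) = (-1752604 - 628176)/((-2307/(-472 - 82))) = -2380780/((-2307/(-554))) = -2380780/((-2307*(-1/554))) = -2380780/2307/554 = -2380780*554/2307 = -1318952120/2307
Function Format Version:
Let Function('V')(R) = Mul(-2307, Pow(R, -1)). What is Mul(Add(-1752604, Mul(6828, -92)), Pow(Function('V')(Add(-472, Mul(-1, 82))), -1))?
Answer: Rational(-1318952120, 2307) ≈ -5.7172e+5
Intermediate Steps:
Mul(Add(-1752604, Mul(6828, -92)), Pow(Function('V')(Add(-472, Mul(-1, 82))), -1)) = Mul(Add(-1752604, Mul(6828, -92)), Pow(Mul(-2307, Pow(Add(-472, Mul(-1, 82)), -1)), -1)) = Mul(Add(-1752604, -628176), Pow(Mul(-2307, Pow(Add(-472, -82), -1)), -1)) = Mul(-2380780, Pow(Mul(-2307, Pow(-554, -1)), -1)) = Mul(-2380780, Pow(Mul(-2307, Rational(-1, 554)), -1)) = Mul(-2380780, Pow(Rational(2307, 554), -1)) = Mul(-2380780, Rational(554, 2307)) = Rational(-1318952120, 2307)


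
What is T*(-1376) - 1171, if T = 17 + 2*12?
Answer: -57587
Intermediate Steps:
T = 41 (T = 17 + 24 = 41)
T*(-1376) - 1171 = 41*(-1376) - 1171 = -56416 - 1171 = -57587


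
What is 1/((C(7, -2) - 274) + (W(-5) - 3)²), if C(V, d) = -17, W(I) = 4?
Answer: -1/290 ≈ -0.0034483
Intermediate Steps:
1/((C(7, -2) - 274) + (W(-5) - 3)²) = 1/((-17 - 274) + (4 - 3)²) = 1/(-291 + 1²) = 1/(-291 + 1) = 1/(-290) = -1/290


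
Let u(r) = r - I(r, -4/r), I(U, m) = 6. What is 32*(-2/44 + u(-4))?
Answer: -3536/11 ≈ -321.45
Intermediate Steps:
u(r) = -6 + r (u(r) = r - 1*6 = r - 6 = -6 + r)
32*(-2/44 + u(-4)) = 32*(-2/44 + (-6 - 4)) = 32*(-2*1/44 - 10) = 32*(-1/22 - 10) = 32*(-221/22) = -3536/11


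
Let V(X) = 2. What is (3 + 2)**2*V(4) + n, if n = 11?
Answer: 61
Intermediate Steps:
(3 + 2)**2*V(4) + n = (3 + 2)**2*2 + 11 = 5**2*2 + 11 = 25*2 + 11 = 50 + 11 = 61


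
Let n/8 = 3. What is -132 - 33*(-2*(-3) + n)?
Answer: -1122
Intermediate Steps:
n = 24 (n = 8*3 = 24)
-132 - 33*(-2*(-3) + n) = -132 - 33*(-2*(-3) + 24) = -132 - 33*(6 + 24) = -132 - 33*30 = -132 - 990 = -1122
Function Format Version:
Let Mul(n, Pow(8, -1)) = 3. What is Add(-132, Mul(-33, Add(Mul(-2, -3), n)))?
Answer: -1122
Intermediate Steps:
n = 24 (n = Mul(8, 3) = 24)
Add(-132, Mul(-33, Add(Mul(-2, -3), n))) = Add(-132, Mul(-33, Add(Mul(-2, -3), 24))) = Add(-132, Mul(-33, Add(6, 24))) = Add(-132, Mul(-33, 30)) = Add(-132, -990) = -1122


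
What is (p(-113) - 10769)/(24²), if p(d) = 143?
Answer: -1771/96 ≈ -18.448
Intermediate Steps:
(p(-113) - 10769)/(24²) = (143 - 10769)/(24²) = -10626/576 = -10626*1/576 = -1771/96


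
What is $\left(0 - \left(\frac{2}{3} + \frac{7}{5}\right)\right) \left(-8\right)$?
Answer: $\frac{248}{15} \approx 16.533$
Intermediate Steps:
$\left(0 - \left(\frac{2}{3} + \frac{7}{5}\right)\right) \left(-8\right) = \left(0 - \frac{31}{15}\right) \left(-8\right) = \left(- \frac{31}{15}\right) \left(-8\right) = \frac{248}{15}$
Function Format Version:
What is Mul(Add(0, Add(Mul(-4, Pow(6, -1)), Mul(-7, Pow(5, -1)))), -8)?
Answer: Rational(248, 15) ≈ 16.533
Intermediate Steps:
Mul(Add(0, Add(Mul(-4, Pow(6, -1)), Mul(-7, Pow(5, -1)))), -8) = Mul(Add(0, Add(Mul(-4, Rational(1, 6)), Mul(-7, Rational(1, 5)))), -8) = Mul(Add(0, Add(Rational(-2, 3), Rational(-7, 5))), -8) = Mul(Add(0, Rational(-31, 15)), -8) = Mul(Rational(-31, 15), -8) = Rational(248, 15)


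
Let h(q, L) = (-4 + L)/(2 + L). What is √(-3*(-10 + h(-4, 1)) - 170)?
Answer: I*√137 ≈ 11.705*I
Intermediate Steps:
h(q, L) = (-4 + L)/(2 + L)
√(-3*(-10 + h(-4, 1)) - 170) = √(-3*(-10 + (-4 + 1)/(2 + 1)) - 170) = √(-3*(-10 - 3/3) - 170) = √(-3*(-10 + (⅓)*(-3)) - 170) = √(-3*(-10 - 1) - 170) = √(-3*(-11) - 170) = √(33 - 170) = √(-137) = I*√137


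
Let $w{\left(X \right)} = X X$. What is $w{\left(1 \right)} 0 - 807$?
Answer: $-807$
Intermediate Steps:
$w{\left(X \right)} = X^{2}$
$w{\left(1 \right)} 0 - 807 = 1^{2} \cdot 0 - 807 = 1 \cdot 0 - 807 = 0 - 807 = -807$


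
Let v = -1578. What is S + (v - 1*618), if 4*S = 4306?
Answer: -2239/2 ≈ -1119.5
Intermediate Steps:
S = 2153/2 (S = (1/4)*4306 = 2153/2 ≈ 1076.5)
S + (v - 1*618) = 2153/2 + (-1578 - 1*618) = 2153/2 + (-1578 - 618) = 2153/2 - 2196 = -2239/2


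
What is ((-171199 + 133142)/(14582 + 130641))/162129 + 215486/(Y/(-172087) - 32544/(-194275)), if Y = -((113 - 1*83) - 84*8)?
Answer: 9423400380963505522417528/7162444154317158707 ≈ 1.3157e+6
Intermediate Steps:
Y = 642 (Y = -((113 - 83) - 672) = -(30 - 672) = -1*(-642) = 642)
((-171199 + 133142)/(14582 + 130641))/162129 + 215486/(Y/(-172087) - 32544/(-194275)) = ((-171199 + 133142)/(14582 + 130641))/162129 + 215486/(642/(-172087) - 32544/(-194275)) = -38057/145223*(1/162129) + 215486/(642*(-1/172087) - 32544*(-1/194275)) = -38057*1/145223*(1/162129) + 215486/(-642/172087 + 32544/194275) = -38057/145223*1/162129 + 215486/(5475674778/33432201925) = -38057/23544859767 + 215486*(33432201925/5475674778) = -38057/23544859767 + 3602085732005275/2737837389 = 9423400380963505522417528/7162444154317158707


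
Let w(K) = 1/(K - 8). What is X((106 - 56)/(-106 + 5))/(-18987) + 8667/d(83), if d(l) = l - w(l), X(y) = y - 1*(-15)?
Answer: 1246535374015/11935683888 ≈ 104.44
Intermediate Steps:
X(y) = 15 + y (X(y) = y + 15 = 15 + y)
w(K) = 1/(-8 + K)
d(l) = l - 1/(-8 + l)
X((106 - 56)/(-106 + 5))/(-18987) + 8667/d(83) = (15 + (106 - 56)/(-106 + 5))/(-18987) + 8667/(((-1 + 83*(-8 + 83))/(-8 + 83))) = (15 + 50/(-101))*(-1/18987) + 8667/(((-1 + 83*75)/75)) = (15 + 50*(-1/101))*(-1/18987) + 8667/(((-1 + 6225)/75)) = (15 - 50/101)*(-1/18987) + 8667/(((1/75)*6224)) = (1465/101)*(-1/18987) + 8667/(6224/75) = -1465/1917687 + 8667*(75/6224) = -1465/1917687 + 650025/6224 = 1246535374015/11935683888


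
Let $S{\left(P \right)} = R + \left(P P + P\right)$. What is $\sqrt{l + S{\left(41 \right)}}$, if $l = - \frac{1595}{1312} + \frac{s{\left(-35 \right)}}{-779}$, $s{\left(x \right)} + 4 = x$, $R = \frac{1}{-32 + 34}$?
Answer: $\frac{\sqrt{66852881034}}{6232} \approx 41.489$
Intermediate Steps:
$R = \frac{1}{2} \approx 0.5$
$s{\left(x \right)} = -4 + x$
$l = - \frac{29057}{24928}$ ($l = - \frac{1595}{1312} + \frac{-4 - 35}{-779} = \left(-1595\right) \frac{1}{1312} - - \frac{39}{779} = - \frac{1595}{1312} + \frac{39}{779} = - \frac{29057}{24928} \approx -1.1656$)
$S{\left(P \right)} = \frac{1}{2} + P + P^{2}$ ($S{\left(P \right)} = \frac{1}{2} + \left(P P + P\right) = \frac{1}{2} + \left(P^{2} + P\right) = \frac{1}{2} + \left(P + P^{2}\right) = \frac{1}{2} + P + P^{2}$)
$\sqrt{l + S{\left(41 \right)}} = \sqrt{- \frac{29057}{24928} + \left(\frac{1}{2} + 41 + 41^{2}\right)} = \sqrt{- \frac{29057}{24928} + \left(\frac{1}{2} + 41 + 1681\right)} = \sqrt{- \frac{29057}{24928} + \frac{3445}{2}} = \sqrt{\frac{42909423}{24928}} = \frac{\sqrt{66852881034}}{6232}$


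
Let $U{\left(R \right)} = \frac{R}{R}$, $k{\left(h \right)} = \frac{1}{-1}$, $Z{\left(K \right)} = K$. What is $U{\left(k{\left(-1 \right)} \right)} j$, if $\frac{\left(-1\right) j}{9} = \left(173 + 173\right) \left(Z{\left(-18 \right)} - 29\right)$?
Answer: $146358$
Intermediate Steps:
$k{\left(h \right)} = -1$
$U{\left(R \right)} = 1$
$j = 146358$ ($j = - 9 \left(173 + 173\right) \left(-18 - 29\right) = - 9 \cdot 346 \left(-47\right) = \left(-9\right) \left(-16262\right) = 146358$)
$U{\left(k{\left(-1 \right)} \right)} j = 1 \cdot 146358 = 146358$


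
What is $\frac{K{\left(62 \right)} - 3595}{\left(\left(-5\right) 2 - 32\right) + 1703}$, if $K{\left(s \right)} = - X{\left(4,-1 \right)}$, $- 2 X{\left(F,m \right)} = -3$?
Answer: $- \frac{7193}{3322} \approx -2.1653$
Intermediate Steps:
$X{\left(F,m \right)} = \frac{3}{2}$ ($X{\left(F,m \right)} = \left(- \frac{1}{2}\right) \left(-3\right) = \frac{3}{2}$)
$K{\left(s \right)} = - \frac{3}{2}$ ($K{\left(s \right)} = \left(-1\right) \frac{3}{2} = - \frac{3}{2}$)
$\frac{K{\left(62 \right)} - 3595}{\left(\left(-5\right) 2 - 32\right) + 1703} = \frac{- \frac{3}{2} - 3595}{\left(\left(-5\right) 2 - 32\right) + 1703} = - \frac{7193}{2 \left(\left(-10 - 32\right) + 1703\right)} = - \frac{7193}{2 \left(-42 + 1703\right)} = - \frac{7193}{2 \cdot 1661} = \left(- \frac{7193}{2}\right) \frac{1}{1661} = - \frac{7193}{3322}$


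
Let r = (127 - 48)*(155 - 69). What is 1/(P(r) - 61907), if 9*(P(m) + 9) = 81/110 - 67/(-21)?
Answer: -20790/1287224569 ≈ -1.6151e-5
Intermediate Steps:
r = 6794 (r = 79*86 = 6794)
P(m) = -178039/20790 (P(m) = -9 + (81/110 - 67/(-21))/9 = -9 + (81*(1/110) - 67*(-1/21))/9 = -9 + (81/110 + 67/21)/9 = -9 + (⅑)*(9071/2310) = -9 + 9071/20790 = -178039/20790)
1/(P(r) - 61907) = 1/(-178039/20790 - 61907) = 1/(-1287224569/20790) = -20790/1287224569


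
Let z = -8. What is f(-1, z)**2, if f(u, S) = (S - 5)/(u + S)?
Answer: 169/81 ≈ 2.0864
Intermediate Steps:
f(u, S) = (-5 + S)/(S + u)
f(-1, z)**2 = ((-5 - 8)/(-8 - 1))**2 = (-13/(-9))**2 = (-1/9*(-13))**2 = (13/9)**2 = 169/81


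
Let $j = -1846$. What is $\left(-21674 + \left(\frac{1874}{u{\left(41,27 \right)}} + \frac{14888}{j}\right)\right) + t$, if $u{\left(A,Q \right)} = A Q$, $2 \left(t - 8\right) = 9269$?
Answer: $- \frac{34817266555}{2043522} \approx -17038.0$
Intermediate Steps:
$t = \frac{9285}{2}$ ($t = 8 + \frac{1}{2} \cdot 9269 = 8 + \frac{9269}{2} = \frac{9285}{2} \approx 4642.5$)
$\left(-21674 + \left(\frac{1874}{u{\left(41,27 \right)}} + \frac{14888}{j}\right)\right) + t = \left(-21674 + \left(\frac{1874}{41 \cdot 27} + \frac{14888}{-1846}\right)\right) + \frac{9285}{2} = \left(-21674 + \left(\frac{1874}{1107} + 14888 \left(- \frac{1}{1846}\right)\right)\right) + \frac{9285}{2} = \left(-21674 + \left(1874 \cdot \frac{1}{1107} - \frac{7444}{923}\right)\right) + \frac{9285}{2} = \left(-21674 + \left(\frac{1874}{1107} - \frac{7444}{923}\right)\right) + \frac{9285}{2} = \left(-21674 - \frac{6510806}{1021761}\right) + \frac{9285}{2} = - \frac{22152158720}{1021761} + \frac{9285}{2} = - \frac{34817266555}{2043522}$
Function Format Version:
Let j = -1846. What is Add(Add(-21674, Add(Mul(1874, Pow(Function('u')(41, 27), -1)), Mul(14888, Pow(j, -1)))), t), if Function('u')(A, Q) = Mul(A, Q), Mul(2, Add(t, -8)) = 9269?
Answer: Rational(-34817266555, 2043522) ≈ -17038.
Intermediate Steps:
t = Rational(9285, 2) (t = Add(8, Mul(Rational(1, 2), 9269)) = Add(8, Rational(9269, 2)) = Rational(9285, 2) ≈ 4642.5)
Add(Add(-21674, Add(Mul(1874, Pow(Function('u')(41, 27), -1)), Mul(14888, Pow(j, -1)))), t) = Add(Add(-21674, Add(Mul(1874, Pow(Mul(41, 27), -1)), Mul(14888, Pow(-1846, -1)))), Rational(9285, 2)) = Add(Add(-21674, Add(Mul(1874, Pow(1107, -1)), Mul(14888, Rational(-1, 1846)))), Rational(9285, 2)) = Add(Add(-21674, Add(Mul(1874, Rational(1, 1107)), Rational(-7444, 923))), Rational(9285, 2)) = Add(Add(-21674, Add(Rational(1874, 1107), Rational(-7444, 923))), Rational(9285, 2)) = Add(Add(-21674, Rational(-6510806, 1021761)), Rational(9285, 2)) = Add(Rational(-22152158720, 1021761), Rational(9285, 2)) = Rational(-34817266555, 2043522)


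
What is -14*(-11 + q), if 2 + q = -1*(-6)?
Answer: 98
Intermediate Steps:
q = 4 (q = -2 - 1*(-6) = -2 + 6 = 4)
-14*(-11 + q) = -14*(-11 + 4) = -14*(-7) = 98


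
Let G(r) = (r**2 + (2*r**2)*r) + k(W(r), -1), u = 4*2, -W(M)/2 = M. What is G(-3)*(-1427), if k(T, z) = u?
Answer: 52799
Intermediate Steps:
W(M) = -2*M
u = 8
k(T, z) = 8
G(r) = 8 + r**2 + 2*r**3 (G(r) = (r**2 + (2*r**2)*r) + 8 = (r**2 + 2*r**3) + 8 = 8 + r**2 + 2*r**3)
G(-3)*(-1427) = (8 + (-3)**2 + 2*(-3)**3)*(-1427) = (8 + 9 + 2*(-27))*(-1427) = (8 + 9 - 54)*(-1427) = -37*(-1427) = 52799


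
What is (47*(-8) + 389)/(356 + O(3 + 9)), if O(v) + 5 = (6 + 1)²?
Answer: 13/400 ≈ 0.032500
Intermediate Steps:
O(v) = 44 (O(v) = -5 + (6 + 1)² = -5 + 7² = -5 + 49 = 44)
(47*(-8) + 389)/(356 + O(3 + 9)) = (47*(-8) + 389)/(356 + 44) = (-376 + 389)/400 = 13*(1/400) = 13/400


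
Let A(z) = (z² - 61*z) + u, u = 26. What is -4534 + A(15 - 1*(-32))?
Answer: -5166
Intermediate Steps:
A(z) = 26 + z² - 61*z (A(z) = (z² - 61*z) + 26 = 26 + z² - 61*z)
-4534 + A(15 - 1*(-32)) = -4534 + (26 + (15 - 1*(-32))² - 61*(15 - 1*(-32))) = -4534 + (26 + (15 + 32)² - 61*(15 + 32)) = -4534 + (26 + 47² - 61*47) = -4534 + (26 + 2209 - 2867) = -4534 - 632 = -5166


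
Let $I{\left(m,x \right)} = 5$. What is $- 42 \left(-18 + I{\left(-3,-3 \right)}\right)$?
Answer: $546$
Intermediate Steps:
$- 42 \left(-18 + I{\left(-3,-3 \right)}\right) = - 42 \left(-18 + 5\right) = \left(-42\right) \left(-13\right) = 546$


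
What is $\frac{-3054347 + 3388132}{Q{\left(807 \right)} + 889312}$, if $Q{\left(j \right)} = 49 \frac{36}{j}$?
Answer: $\frac{89788165}{239225516} \approx 0.37533$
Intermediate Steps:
$Q{\left(j \right)} = \frac{1764}{j}$
$\frac{-3054347 + 3388132}{Q{\left(807 \right)} + 889312} = \frac{-3054347 + 3388132}{\frac{1764}{807} + 889312} = \frac{333785}{1764 \cdot \frac{1}{807} + 889312} = \frac{333785}{\frac{588}{269} + 889312} = \frac{333785}{\frac{239225516}{269}} = 333785 \cdot \frac{269}{239225516} = \frac{89788165}{239225516}$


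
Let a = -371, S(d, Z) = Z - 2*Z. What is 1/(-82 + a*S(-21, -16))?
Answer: -1/6018 ≈ -0.00016617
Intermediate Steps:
S(d, Z) = -Z
1/(-82 + a*S(-21, -16)) = 1/(-82 - (-371)*(-16)) = 1/(-82 - 371*16) = 1/(-82 - 5936) = 1/(-6018) = -1/6018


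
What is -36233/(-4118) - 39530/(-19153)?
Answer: 856755189/78872054 ≈ 10.863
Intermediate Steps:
-36233/(-4118) - 39530/(-19153) = -36233*(-1/4118) - 39530*(-1/19153) = 36233/4118 + 39530/19153 = 856755189/78872054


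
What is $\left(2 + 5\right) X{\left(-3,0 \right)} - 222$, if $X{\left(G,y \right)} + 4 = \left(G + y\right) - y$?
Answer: $-271$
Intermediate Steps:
$X{\left(G,y \right)} = -4 + G$ ($X{\left(G,y \right)} = -4 + \left(\left(G + y\right) - y\right) = -4 + G$)
$\left(2 + 5\right) X{\left(-3,0 \right)} - 222 = \left(2 + 5\right) \left(-4 - 3\right) - 222 = 7 \left(-7\right) - 222 = -49 - 222 = -271$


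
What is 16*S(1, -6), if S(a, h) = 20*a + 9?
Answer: 464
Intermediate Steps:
S(a, h) = 9 + 20*a
16*S(1, -6) = 16*(9 + 20*1) = 16*(9 + 20) = 16*29 = 464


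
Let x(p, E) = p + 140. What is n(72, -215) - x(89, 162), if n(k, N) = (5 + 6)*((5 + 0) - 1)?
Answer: -185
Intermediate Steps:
x(p, E) = 140 + p
n(k, N) = 44 (n(k, N) = 11*(5 - 1) = 11*4 = 44)
n(72, -215) - x(89, 162) = 44 - (140 + 89) = 44 - 1*229 = 44 - 229 = -185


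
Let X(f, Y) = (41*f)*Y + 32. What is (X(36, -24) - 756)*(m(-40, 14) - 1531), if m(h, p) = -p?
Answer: 55848660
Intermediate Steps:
X(f, Y) = 32 + 41*Y*f (X(f, Y) = 41*Y*f + 32 = 32 + 41*Y*f)
(X(36, -24) - 756)*(m(-40, 14) - 1531) = ((32 + 41*(-24)*36) - 756)*(-1*14 - 1531) = ((32 - 35424) - 756)*(-14 - 1531) = (-35392 - 756)*(-1545) = -36148*(-1545) = 55848660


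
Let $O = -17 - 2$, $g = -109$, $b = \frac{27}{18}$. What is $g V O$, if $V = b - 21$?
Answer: $- \frac{80769}{2} \approx -40385.0$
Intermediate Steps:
$b = \frac{3}{2}$ ($b = 27 \cdot \frac{1}{18} = \frac{3}{2} \approx 1.5$)
$V = - \frac{39}{2}$ ($V = \frac{3}{2} - 21 = - \frac{39}{2} \approx -19.5$)
$O = -19$
$g V O = - 109 \left(\left(- \frac{39}{2}\right) \left(-19\right)\right) = \left(-109\right) \frac{741}{2} = - \frac{80769}{2}$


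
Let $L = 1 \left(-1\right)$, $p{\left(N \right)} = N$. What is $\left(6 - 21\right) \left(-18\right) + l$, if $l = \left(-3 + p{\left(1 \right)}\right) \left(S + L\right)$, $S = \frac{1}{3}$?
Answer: $\frac{814}{3} \approx 271.33$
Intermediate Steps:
$L = -1$
$S = \frac{1}{3} \approx 0.33333$
$l = \frac{4}{3}$ ($l = \left(-3 + 1\right) \left(\frac{1}{3} - 1\right) = \left(-2\right) \left(- \frac{2}{3}\right) = \frac{4}{3} \approx 1.3333$)
$\left(6 - 21\right) \left(-18\right) + l = \left(6 - 21\right) \left(-18\right) + \frac{4}{3} = \left(-15\right) \left(-18\right) + \frac{4}{3} = 270 + \frac{4}{3} = \frac{814}{3}$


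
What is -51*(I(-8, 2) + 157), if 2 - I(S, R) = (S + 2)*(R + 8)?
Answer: -11169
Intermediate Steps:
I(S, R) = 2 - (2 + S)*(8 + R) (I(S, R) = 2 - (S + 2)*(R + 8) = 2 - (2 + S)*(8 + R))
-51*(I(-8, 2) + 157) = -51*((-14 - 8*(-8) - 2*2 - 1*2*(-8)) + 157) = -51*((-14 + 64 - 4 + 16) + 157) = -51*(62 + 157) = -51*219 = -11169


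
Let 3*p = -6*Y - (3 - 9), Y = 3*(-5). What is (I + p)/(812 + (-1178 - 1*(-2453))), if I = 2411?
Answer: 2443/2087 ≈ 1.1706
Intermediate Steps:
Y = -15
p = 32 (p = (-6*(-15) - (3 - 9))/3 = (90 - (-6))/3 = (90 - 1*(-6))/3 = (90 + 6)/3 = (1/3)*96 = 32)
(I + p)/(812 + (-1178 - 1*(-2453))) = (2411 + 32)/(812 + (-1178 - 1*(-2453))) = 2443/(812 + (-1178 + 2453)) = 2443/(812 + 1275) = 2443/2087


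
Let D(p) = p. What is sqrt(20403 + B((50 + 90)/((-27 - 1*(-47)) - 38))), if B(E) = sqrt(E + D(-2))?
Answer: sqrt(183627 + 6*I*sqrt(22))/3 ≈ 142.84 + 0.010946*I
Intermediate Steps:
B(E) = sqrt(-2 + E) (B(E) = sqrt(E - 2) = sqrt(-2 + E))
sqrt(20403 + B((50 + 90)/((-27 - 1*(-47)) - 38))) = sqrt(20403 + sqrt(-2 + (50 + 90)/((-27 - 1*(-47)) - 38))) = sqrt(20403 + sqrt(-2 + 140/((-27 + 47) - 38))) = sqrt(20403 + sqrt(-2 + 140/(20 - 38))) = sqrt(20403 + sqrt(-2 + 140/(-18))) = sqrt(20403 + sqrt(-2 + 140*(-1/18))) = sqrt(20403 + sqrt(-2 - 70/9)) = sqrt(20403 + sqrt(-88/9)) = sqrt(20403 + 2*I*sqrt(22)/3)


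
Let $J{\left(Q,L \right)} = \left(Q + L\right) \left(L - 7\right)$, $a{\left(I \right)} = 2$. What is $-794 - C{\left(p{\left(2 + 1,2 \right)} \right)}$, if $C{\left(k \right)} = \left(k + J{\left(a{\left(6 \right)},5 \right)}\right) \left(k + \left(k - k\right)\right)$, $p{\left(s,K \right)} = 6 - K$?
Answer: $-754$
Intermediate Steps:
$J{\left(Q,L \right)} = \left(-7 + L\right) \left(L + Q\right)$ ($J{\left(Q,L \right)} = \left(L + Q\right) \left(-7 + L\right) = \left(-7 + L\right) \left(L + Q\right)$)
$C{\left(k \right)} = k \left(-14 + k\right)$ ($C{\left(k \right)} = \left(k + \left(5^{2} - 35 - 14 + 5 \cdot 2\right)\right) \left(k + \left(k - k\right)\right) = \left(k + \left(25 - 35 - 14 + 10\right)\right) \left(k + 0\right) = \left(k - 14\right) k = \left(-14 + k\right) k = k \left(-14 + k\right)$)
$-794 - C{\left(p{\left(2 + 1,2 \right)} \right)} = -794 - \left(6 - 2\right) \left(-14 + \left(6 - 2\right)\right) = -794 - 4 \left(-14 + 4\right) = -794 - 4 \left(-10\right) = -794 - -40 = -794 + 40 = -754$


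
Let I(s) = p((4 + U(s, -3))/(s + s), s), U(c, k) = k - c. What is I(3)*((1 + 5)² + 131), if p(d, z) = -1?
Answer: -167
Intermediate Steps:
I(s) = -1
I(3)*((1 + 5)² + 131) = -((1 + 5)² + 131) = -(6² + 131) = -(36 + 131) = -1*167 = -167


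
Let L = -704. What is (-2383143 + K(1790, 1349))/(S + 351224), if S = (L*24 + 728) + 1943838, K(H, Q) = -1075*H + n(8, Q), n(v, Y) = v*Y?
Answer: -4296601/2278894 ≈ -1.8854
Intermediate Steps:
n(v, Y) = Y*v
K(H, Q) = -1075*H + 8*Q (K(H, Q) = -1075*H + Q*8 = -1075*H + 8*Q)
S = 1927670 (S = (-704*24 + 728) + 1943838 = (-16896 + 728) + 1943838 = -16168 + 1943838 = 1927670)
(-2383143 + K(1790, 1349))/(S + 351224) = (-2383143 + (-1075*1790 + 8*1349))/(1927670 + 351224) = (-2383143 + (-1924250 + 10792))/2278894 = (-2383143 - 1913458)*(1/2278894) = -4296601*1/2278894 = -4296601/2278894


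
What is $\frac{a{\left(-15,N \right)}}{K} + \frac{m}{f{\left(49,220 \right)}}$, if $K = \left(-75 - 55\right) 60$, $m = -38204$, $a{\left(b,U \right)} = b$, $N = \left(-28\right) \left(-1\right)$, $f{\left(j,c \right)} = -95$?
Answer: $\frac{794647}{1976} \approx 402.15$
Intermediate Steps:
$N = 28$
$K = -7800$ ($K = \left(-130\right) 60 = -7800$)
$\frac{a{\left(-15,N \right)}}{K} + \frac{m}{f{\left(49,220 \right)}} = - \frac{15}{-7800} - \frac{38204}{-95} = \left(-15\right) \left(- \frac{1}{7800}\right) - - \frac{38204}{95} = \frac{1}{520} + \frac{38204}{95} = \frac{794647}{1976}$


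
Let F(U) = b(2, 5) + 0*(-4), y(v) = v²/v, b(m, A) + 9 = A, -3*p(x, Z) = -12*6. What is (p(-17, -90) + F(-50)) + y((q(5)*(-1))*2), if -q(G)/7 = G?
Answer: 90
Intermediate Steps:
p(x, Z) = 24 (p(x, Z) = -(-4)*6 = -⅓*(-72) = 24)
q(G) = -7*G
b(m, A) = -9 + A
y(v) = v
F(U) = -4 (F(U) = (-9 + 5) + 0*(-4) = -4 + 0 = -4)
(p(-17, -90) + F(-50)) + y((q(5)*(-1))*2) = (24 - 4) + (-7*5*(-1))*2 = 20 - 35*(-1)*2 = 20 + 35*2 = 20 + 70 = 90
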